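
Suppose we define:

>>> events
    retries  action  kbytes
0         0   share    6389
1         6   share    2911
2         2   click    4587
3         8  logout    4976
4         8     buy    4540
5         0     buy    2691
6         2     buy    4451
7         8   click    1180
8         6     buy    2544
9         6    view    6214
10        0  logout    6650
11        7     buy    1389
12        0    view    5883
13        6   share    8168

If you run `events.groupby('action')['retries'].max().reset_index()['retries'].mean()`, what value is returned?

7.2

group by action, max of retries:
action
buy       8
click     8
logout    8
share     6
view      6
Name: retries, dtype: int64
reset_index():
   action  retries
0     buy        8
1   click        8
2  logout        8
3   share        6
4    view        6
The mean of column 'retries' is 7.2.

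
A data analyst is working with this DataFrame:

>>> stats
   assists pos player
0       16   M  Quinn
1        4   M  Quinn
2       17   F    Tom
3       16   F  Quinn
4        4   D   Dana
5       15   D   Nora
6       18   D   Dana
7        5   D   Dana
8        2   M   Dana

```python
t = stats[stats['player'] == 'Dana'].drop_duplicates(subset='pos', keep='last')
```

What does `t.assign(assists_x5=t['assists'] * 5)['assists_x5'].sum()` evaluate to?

35

filter rows where player == 'Dana':
   assists pos player
4        4   D   Dana
6       18   D   Dana
7        5   D   Dana
8        2   M   Dana
drop duplicate pos (keep=last):
   assists pos player
7        5   D   Dana
8        2   M   Dana
add column assists_x5 = t['assists'] * 5:
   assists pos player  assists_x5
7        5   D   Dana          25
8        2   M   Dana          10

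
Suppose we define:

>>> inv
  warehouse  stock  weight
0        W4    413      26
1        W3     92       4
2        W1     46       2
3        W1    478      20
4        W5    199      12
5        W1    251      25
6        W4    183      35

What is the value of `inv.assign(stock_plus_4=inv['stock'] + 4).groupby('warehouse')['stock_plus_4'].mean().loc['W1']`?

262.333333333

add column stock_plus_4 = inv['stock'] + 4:
  warehouse  stock  weight  stock_plus_4
0        W4    413      26           417
1        W3     92       4            96
2        W1     46       2            50
3        W1    478      20           482
4        W5    199      12           203
5        W1    251      25           255
6        W4    183      35           187
group by warehouse, mean of stock_plus_4:
warehouse
W1    262.333333
W3     96.000000
W4    302.000000
W5    203.000000
Name: stock_plus_4, dtype: float64
Finally, value at index 'W1' = 262.333333333.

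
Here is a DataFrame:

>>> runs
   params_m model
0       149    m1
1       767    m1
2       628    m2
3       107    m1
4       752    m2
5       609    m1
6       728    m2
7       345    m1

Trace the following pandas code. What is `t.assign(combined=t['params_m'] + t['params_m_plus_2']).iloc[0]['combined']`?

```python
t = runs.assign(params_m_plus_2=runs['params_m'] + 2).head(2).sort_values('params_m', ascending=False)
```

add column params_m_plus_2 = runs['params_m'] + 2:
   params_m model  params_m_plus_2
0       149    m1              151
1       767    m1              769
2       628    m2              630
3       107    m1              109
4       752    m2              754
5       609    m1              611
6       728    m2              730
7       345    m1              347
take first 2 rows:
   params_m model  params_m_plus_2
0       149    m1              151
1       767    m1              769
sort by params_m descending:
   params_m model  params_m_plus_2
1       767    m1              769
0       149    m1              151
add column combined = t['params_m'] + t['params_m_plus_2']:
   params_m model  params_m_plus_2  combined
1       767    m1              769      1536
0       149    m1              151       300
value at position 0, column 'combined' → 1536

1536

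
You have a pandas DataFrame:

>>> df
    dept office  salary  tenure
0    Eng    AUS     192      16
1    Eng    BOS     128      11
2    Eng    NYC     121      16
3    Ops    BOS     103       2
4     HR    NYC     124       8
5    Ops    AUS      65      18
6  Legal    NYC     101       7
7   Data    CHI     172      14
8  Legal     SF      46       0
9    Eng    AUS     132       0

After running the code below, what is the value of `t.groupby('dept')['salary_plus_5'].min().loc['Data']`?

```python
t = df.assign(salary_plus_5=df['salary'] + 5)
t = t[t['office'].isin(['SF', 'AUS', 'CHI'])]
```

177

add column salary_plus_5 = df['salary'] + 5:
    dept office  salary  tenure  salary_plus_5
0    Eng    AUS     192      16            197
1    Eng    BOS     128      11            133
2    Eng    NYC     121      16            126
3    Ops    BOS     103       2            108
4     HR    NYC     124       8            129
5    Ops    AUS      65      18             70
6  Legal    NYC     101       7            106
7   Data    CHI     172      14            177
8  Legal     SF      46       0             51
9    Eng    AUS     132       0            137
filter rows where office in ['SF', 'AUS', 'CHI']:
    dept office  salary  tenure  salary_plus_5
0    Eng    AUS     192      16            197
5    Ops    AUS      65      18             70
7   Data    CHI     172      14            177
8  Legal     SF      46       0             51
9    Eng    AUS     132       0            137
group by dept, min of salary_plus_5:
dept
Data     177
Eng      137
Legal     51
Ops       70
Name: salary_plus_5, dtype: int64
Then the value at index 'Data': 177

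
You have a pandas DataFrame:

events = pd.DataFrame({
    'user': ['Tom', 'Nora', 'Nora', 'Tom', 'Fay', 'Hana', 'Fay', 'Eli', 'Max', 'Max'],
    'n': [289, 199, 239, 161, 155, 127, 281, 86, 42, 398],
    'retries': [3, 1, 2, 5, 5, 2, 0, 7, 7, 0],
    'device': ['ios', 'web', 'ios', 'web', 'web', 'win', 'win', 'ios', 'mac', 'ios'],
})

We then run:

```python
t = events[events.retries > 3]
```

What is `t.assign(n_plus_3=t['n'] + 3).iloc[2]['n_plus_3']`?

filter rows where retries > 3:
  user    n  retries device
3  Tom  161        5    web
4  Fay  155        5    web
7  Eli   86        7    ios
8  Max   42        7    mac
add column n_plus_3 = t['n'] + 3:
  user    n  retries device  n_plus_3
3  Tom  161        5    web       164
4  Fay  155        5    web       158
7  Eli   86        7    ios        89
8  Max   42        7    mac        45
value at position 2, column 'n_plus_3' → 89

89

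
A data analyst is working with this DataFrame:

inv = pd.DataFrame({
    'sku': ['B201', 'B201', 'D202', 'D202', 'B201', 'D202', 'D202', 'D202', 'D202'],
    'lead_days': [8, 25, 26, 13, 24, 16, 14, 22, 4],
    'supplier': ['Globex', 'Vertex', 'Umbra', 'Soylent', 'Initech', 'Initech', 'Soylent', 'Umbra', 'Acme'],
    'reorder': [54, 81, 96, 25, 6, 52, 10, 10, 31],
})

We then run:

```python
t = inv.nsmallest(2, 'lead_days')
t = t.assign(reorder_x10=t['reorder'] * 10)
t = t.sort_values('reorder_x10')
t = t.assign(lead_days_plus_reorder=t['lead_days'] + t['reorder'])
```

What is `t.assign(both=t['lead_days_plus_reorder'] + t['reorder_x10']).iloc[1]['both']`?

take 2 rows with smallest lead_days:
    sku  lead_days supplier  reorder
8  D202          4     Acme       31
0  B201          8   Globex       54
add column reorder_x10 = t['reorder'] * 10:
    sku  lead_days supplier  reorder  reorder_x10
8  D202          4     Acme       31          310
0  B201          8   Globex       54          540
sort by reorder_x10:
    sku  lead_days supplier  reorder  reorder_x10
8  D202          4     Acme       31          310
0  B201          8   Globex       54          540
add column lead_days_plus_reorder = t['lead_days'] + t['reorder']:
    sku  lead_days supplier  reorder  reorder_x10  lead_days_plus_reorder
8  D202          4     Acme       31          310                      35
0  B201          8   Globex       54          540                      62
add column both = t['lead_days_plus_reorder'] + t['reorder_x10']:
    sku  lead_days supplier  reorder  reorder_x10  lead_days_plus_reorder  both
8  D202          4     Acme       31          310                      35   345
0  B201          8   Globex       54          540                      62   602
The value at position 1, column 'both' is 602.

602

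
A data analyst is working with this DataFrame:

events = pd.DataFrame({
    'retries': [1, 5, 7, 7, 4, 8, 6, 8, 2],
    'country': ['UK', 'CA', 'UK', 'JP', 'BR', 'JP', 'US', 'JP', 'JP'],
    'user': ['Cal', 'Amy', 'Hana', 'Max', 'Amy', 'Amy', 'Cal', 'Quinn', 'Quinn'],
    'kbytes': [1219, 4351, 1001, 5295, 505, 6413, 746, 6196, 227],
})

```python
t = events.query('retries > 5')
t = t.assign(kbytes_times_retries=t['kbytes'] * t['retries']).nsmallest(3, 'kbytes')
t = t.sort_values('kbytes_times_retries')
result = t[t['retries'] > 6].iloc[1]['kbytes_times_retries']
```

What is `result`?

37065

filter rows where retries > 5:
   retries country   user  kbytes
2        7      UK   Hana    1001
3        7      JP    Max    5295
5        8      JP    Amy    6413
6        6      US    Cal     746
7        8      JP  Quinn    6196
add column kbytes_times_retries = t['kbytes'] * t['retries']:
   retries country   user  kbytes  kbytes_times_retries
2        7      UK   Hana    1001                  7007
3        7      JP    Max    5295                 37065
5        8      JP    Amy    6413                 51304
6        6      US    Cal     746                  4476
7        8      JP  Quinn    6196                 49568
take 3 rows with smallest kbytes:
   retries country  user  kbytes  kbytes_times_retries
6        6      US   Cal     746                  4476
2        7      UK  Hana    1001                  7007
3        7      JP   Max    5295                 37065
sort by kbytes_times_retries:
   retries country  user  kbytes  kbytes_times_retries
6        6      US   Cal     746                  4476
2        7      UK  Hana    1001                  7007
3        7      JP   Max    5295                 37065
filter rows where retries > 6:
   retries country  user  kbytes  kbytes_times_retries
2        7      UK  Hana    1001                  7007
3        7      JP   Max    5295                 37065
Reading off the value at position 1, column 'kbytes_times_retries', we get 37065.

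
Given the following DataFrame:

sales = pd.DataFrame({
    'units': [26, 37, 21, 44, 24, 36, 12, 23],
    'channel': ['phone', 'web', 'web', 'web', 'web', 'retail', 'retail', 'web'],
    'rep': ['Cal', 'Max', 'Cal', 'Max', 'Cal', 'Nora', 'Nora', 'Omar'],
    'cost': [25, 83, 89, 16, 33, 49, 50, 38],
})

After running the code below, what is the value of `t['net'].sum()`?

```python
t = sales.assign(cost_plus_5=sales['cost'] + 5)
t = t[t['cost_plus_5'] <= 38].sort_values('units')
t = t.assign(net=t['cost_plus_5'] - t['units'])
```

add column cost_plus_5 = sales['cost'] + 5:
   units channel   rep  cost  cost_plus_5
0     26   phone   Cal    25           30
1     37     web   Max    83           88
2     21     web   Cal    89           94
3     44     web   Max    16           21
4     24     web   Cal    33           38
5     36  retail  Nora    49           54
6     12  retail  Nora    50           55
7     23     web  Omar    38           43
filter rows where cost_plus_5 <= 38:
   units channel  rep  cost  cost_plus_5
0     26   phone  Cal    25           30
3     44     web  Max    16           21
4     24     web  Cal    33           38
sort by units:
   units channel  rep  cost  cost_plus_5
4     24     web  Cal    33           38
0     26   phone  Cal    25           30
3     44     web  Max    16           21
add column net = t['cost_plus_5'] - t['units']:
   units channel  rep  cost  cost_plus_5  net
4     24     web  Cal    33           38   14
0     26   phone  Cal    25           30    4
3     44     web  Max    16           21  -23
Then the sum of column 'net': -5

-5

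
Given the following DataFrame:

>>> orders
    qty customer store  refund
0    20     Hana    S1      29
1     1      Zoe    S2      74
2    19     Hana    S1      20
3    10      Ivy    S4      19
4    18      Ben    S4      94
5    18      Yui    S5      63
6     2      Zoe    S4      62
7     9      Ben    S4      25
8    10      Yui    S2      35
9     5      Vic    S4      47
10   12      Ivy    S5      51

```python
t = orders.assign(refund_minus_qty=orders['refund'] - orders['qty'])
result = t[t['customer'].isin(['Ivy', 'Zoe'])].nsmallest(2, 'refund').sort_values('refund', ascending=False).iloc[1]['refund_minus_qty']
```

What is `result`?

9

add column refund_minus_qty = orders['refund'] - orders['qty']:
    qty customer store  refund  refund_minus_qty
0    20     Hana    S1      29                 9
1     1      Zoe    S2      74                73
2    19     Hana    S1      20                 1
3    10      Ivy    S4      19                 9
4    18      Ben    S4      94                76
5    18      Yui    S5      63                45
6     2      Zoe    S4      62                60
7     9      Ben    S4      25                16
8    10      Yui    S2      35                25
9     5      Vic    S4      47                42
10   12      Ivy    S5      51                39
filter rows where customer in ['Ivy', 'Zoe']:
    qty customer store  refund  refund_minus_qty
1     1      Zoe    S2      74                73
3    10      Ivy    S4      19                 9
6     2      Zoe    S4      62                60
10   12      Ivy    S5      51                39
take 2 rows with smallest refund:
    qty customer store  refund  refund_minus_qty
3    10      Ivy    S4      19                 9
10   12      Ivy    S5      51                39
sort by refund descending:
    qty customer store  refund  refund_minus_qty
10   12      Ivy    S5      51                39
3    10      Ivy    S4      19                 9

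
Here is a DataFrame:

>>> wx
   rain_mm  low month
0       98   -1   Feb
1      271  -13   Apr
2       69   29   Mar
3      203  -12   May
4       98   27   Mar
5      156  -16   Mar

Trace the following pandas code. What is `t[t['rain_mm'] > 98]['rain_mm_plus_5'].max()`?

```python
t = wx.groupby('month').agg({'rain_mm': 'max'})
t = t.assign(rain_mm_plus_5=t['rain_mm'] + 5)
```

276

group by month, max of rain_mm:
       rain_mm
month         
Apr        271
Feb         98
Mar        156
May        203
add column rain_mm_plus_5 = t['rain_mm'] + 5:
       rain_mm  rain_mm_plus_5
month                         
Apr        271             276
Feb         98             103
Mar        156             161
May        203             208
filter rows where rain_mm > 98:
       rain_mm  rain_mm_plus_5
month                         
Apr        271             276
Mar        156             161
May        203             208
max of column 'rain_mm_plus_5' → 276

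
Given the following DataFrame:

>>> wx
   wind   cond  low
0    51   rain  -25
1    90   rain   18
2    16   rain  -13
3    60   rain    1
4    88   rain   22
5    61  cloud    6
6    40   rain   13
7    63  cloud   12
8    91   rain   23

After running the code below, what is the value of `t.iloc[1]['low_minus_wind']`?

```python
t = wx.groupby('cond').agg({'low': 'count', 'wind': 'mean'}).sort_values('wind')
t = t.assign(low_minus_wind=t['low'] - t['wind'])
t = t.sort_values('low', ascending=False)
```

group by cond: count(low), mean(wind):
       low       wind
cond                 
cloud    2  62.000000
rain     7  62.285714
sort by wind:
       low       wind
cond                 
cloud    2  62.000000
rain     7  62.285714
add column low_minus_wind = t['low'] - t['wind']:
       low       wind  low_minus_wind
cond                                 
cloud    2  62.000000      -60.000000
rain     7  62.285714      -55.285714
sort by low descending:
       low       wind  low_minus_wind
cond                                 
rain     7  62.285714      -55.285714
cloud    2  62.000000      -60.000000
Hence -60.0.

-60.0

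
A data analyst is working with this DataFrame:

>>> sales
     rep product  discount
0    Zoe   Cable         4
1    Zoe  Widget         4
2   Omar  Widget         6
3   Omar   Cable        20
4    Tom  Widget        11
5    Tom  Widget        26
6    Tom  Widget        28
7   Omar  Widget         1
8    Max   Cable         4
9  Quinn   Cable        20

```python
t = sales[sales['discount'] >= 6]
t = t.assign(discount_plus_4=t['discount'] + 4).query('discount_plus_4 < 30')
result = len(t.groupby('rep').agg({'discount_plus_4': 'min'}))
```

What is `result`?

filter rows where discount >= 6:
     rep product  discount
2   Omar  Widget         6
3   Omar   Cable        20
4    Tom  Widget        11
5    Tom  Widget        26
6    Tom  Widget        28
9  Quinn   Cable        20
add column discount_plus_4 = t['discount'] + 4:
     rep product  discount  discount_plus_4
2   Omar  Widget         6               10
3   Omar   Cable        20               24
4    Tom  Widget        11               15
5    Tom  Widget        26               30
6    Tom  Widget        28               32
9  Quinn   Cable        20               24
filter rows where discount_plus_4 < 30:
     rep product  discount  discount_plus_4
2   Omar  Widget         6               10
3   Omar   Cable        20               24
4    Tom  Widget        11               15
9  Quinn   Cable        20               24
group by rep, min of discount_plus_4:
       discount_plus_4
rep                   
Omar                10
Quinn               24
Tom                 15

3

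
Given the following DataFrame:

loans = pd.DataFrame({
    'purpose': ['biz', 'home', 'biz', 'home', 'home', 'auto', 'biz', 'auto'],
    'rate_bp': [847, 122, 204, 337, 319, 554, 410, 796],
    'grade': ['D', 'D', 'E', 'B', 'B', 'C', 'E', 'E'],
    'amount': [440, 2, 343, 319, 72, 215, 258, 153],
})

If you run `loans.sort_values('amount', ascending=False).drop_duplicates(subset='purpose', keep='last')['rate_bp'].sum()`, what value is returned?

1328

sort by amount descending:
  purpose  rate_bp grade  amount
0     biz      847     D     440
2     biz      204     E     343
3    home      337     B     319
6     biz      410     E     258
5    auto      554     C     215
7    auto      796     E     153
4    home      319     B      72
1    home      122     D       2
drop duplicate purpose (keep=last):
  purpose  rate_bp grade  amount
6     biz      410     E     258
7    auto      796     E     153
1    home      122     D       2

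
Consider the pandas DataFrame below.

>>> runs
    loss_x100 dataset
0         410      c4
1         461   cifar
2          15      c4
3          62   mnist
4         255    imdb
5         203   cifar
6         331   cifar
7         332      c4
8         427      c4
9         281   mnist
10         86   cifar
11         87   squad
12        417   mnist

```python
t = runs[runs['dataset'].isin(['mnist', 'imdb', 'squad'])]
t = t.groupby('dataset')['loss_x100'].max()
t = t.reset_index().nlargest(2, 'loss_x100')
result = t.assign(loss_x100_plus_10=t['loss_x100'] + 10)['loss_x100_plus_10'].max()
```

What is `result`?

filter rows where dataset in ['mnist', 'imdb', 'squad']:
    loss_x100 dataset
3          62   mnist
4         255    imdb
9         281   mnist
11         87   squad
12        417   mnist
group by dataset, max of loss_x100:
dataset
imdb     255
mnist    417
squad     87
Name: loss_x100, dtype: int64
reset_index():
  dataset  loss_x100
0    imdb        255
1   mnist        417
2   squad         87
take 2 rows with largest loss_x100:
  dataset  loss_x100
1   mnist        417
0    imdb        255
add column loss_x100_plus_10 = t['loss_x100'] + 10:
  dataset  loss_x100  loss_x100_plus_10
1   mnist        417                427
0    imdb        255                265
Reading off the max of column 'loss_x100_plus_10', we get 427.

427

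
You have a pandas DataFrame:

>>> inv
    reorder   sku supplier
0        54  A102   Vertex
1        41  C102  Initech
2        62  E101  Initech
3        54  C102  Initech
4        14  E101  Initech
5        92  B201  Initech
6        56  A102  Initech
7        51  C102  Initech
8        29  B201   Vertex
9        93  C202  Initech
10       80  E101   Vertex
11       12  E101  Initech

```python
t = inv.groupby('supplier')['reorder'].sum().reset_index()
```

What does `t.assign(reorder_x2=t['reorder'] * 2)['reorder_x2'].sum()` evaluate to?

1276

group by supplier, sum of reorder:
supplier
Initech    475
Vertex     163
Name: reorder, dtype: int64
reset_index():
  supplier  reorder
0  Initech      475
1   Vertex      163
add column reorder_x2 = t['reorder'] * 2:
  supplier  reorder  reorder_x2
0  Initech      475         950
1   Vertex      163         326
So sum() = 1276.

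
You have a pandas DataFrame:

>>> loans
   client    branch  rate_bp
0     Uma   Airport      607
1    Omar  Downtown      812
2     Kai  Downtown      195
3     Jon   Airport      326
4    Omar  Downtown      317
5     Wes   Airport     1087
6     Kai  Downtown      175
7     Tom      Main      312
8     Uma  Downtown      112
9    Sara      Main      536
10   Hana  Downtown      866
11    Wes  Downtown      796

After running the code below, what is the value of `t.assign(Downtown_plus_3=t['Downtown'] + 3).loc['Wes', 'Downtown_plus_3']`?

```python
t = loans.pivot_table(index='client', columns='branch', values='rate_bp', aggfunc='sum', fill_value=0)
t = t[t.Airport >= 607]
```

799

pivot: rows=client, cols=branch, sum(rate_bp):
branch  Airport  Downtown  Main
client                         
Hana          0       866     0
Jon         326         0     0
Kai           0       370     0
Omar          0      1129     0
Sara          0         0   536
Tom           0         0   312
Uma         607       112     0
Wes        1087       796     0
filter rows where Airport >= 607:
branch  Airport  Downtown  Main
client                         
Uma         607       112     0
Wes        1087       796     0
add column Downtown_plus_3 = t['Downtown'] + 3:
branch  Airport  Downtown  Main  Downtown_plus_3
client                                          
Uma         607       112     0              115
Wes        1087       796     0              799
value at row 'Wes', column 'Downtown_plus_3' → 799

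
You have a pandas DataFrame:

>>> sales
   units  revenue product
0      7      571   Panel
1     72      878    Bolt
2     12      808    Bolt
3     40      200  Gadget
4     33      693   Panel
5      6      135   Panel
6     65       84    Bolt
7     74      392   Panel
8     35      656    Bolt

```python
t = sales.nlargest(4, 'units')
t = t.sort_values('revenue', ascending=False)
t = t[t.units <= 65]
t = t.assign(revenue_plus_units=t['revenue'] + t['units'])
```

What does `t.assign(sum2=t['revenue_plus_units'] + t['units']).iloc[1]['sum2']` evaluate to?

take 4 rows with largest units:
   units  revenue product
7     74      392   Panel
1     72      878    Bolt
6     65       84    Bolt
3     40      200  Gadget
sort by revenue descending:
   units  revenue product
1     72      878    Bolt
7     74      392   Panel
3     40      200  Gadget
6     65       84    Bolt
filter rows where units <= 65:
   units  revenue product
3     40      200  Gadget
6     65       84    Bolt
add column revenue_plus_units = t['revenue'] + t['units']:
   units  revenue product  revenue_plus_units
3     40      200  Gadget                 240
6     65       84    Bolt                 149
add column sum2 = t['revenue_plus_units'] + t['units']:
   units  revenue product  revenue_plus_units  sum2
3     40      200  Gadget                 240   280
6     65       84    Bolt                 149   214
Then the value at position 1, column 'sum2': 214

214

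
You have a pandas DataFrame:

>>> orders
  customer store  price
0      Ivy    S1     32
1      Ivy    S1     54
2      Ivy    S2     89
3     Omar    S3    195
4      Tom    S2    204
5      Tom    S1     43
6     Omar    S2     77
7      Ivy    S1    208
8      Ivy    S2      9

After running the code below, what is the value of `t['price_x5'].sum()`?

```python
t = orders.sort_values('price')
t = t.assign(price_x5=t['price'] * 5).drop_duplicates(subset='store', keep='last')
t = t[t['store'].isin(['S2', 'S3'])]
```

1995

sort by price:
  customer store  price
8      Ivy    S2      9
0      Ivy    S1     32
5      Tom    S1     43
1      Ivy    S1     54
6     Omar    S2     77
2      Ivy    S2     89
3     Omar    S3    195
4      Tom    S2    204
7      Ivy    S1    208
add column price_x5 = t['price'] * 5:
  customer store  price  price_x5
8      Ivy    S2      9        45
0      Ivy    S1     32       160
5      Tom    S1     43       215
1      Ivy    S1     54       270
6     Omar    S2     77       385
2      Ivy    S2     89       445
3     Omar    S3    195       975
4      Tom    S2    204      1020
7      Ivy    S1    208      1040
drop duplicate store (keep=last):
  customer store  price  price_x5
3     Omar    S3    195       975
4      Tom    S2    204      1020
7      Ivy    S1    208      1040
filter rows where store in ['S2', 'S3']:
  customer store  price  price_x5
3     Omar    S3    195       975
4      Tom    S2    204      1020
Finally, sum of column 'price_x5' = 1995.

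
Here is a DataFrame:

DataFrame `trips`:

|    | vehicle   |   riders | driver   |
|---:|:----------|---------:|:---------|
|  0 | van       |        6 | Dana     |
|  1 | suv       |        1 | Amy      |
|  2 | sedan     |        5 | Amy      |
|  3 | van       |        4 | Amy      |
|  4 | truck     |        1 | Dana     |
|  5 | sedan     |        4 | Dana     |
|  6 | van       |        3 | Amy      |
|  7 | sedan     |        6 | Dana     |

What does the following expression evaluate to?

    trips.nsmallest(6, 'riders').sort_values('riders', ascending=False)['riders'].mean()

3.0

take 6 rows with smallest riders:
  vehicle  riders driver
1     suv       1    Amy
4   truck       1   Dana
6     van       3    Amy
3     van       4    Amy
5   sedan       4   Dana
2   sedan       5    Amy
sort by riders descending:
  vehicle  riders driver
2   sedan       5    Amy
3     van       4    Amy
5   sedan       4   Dana
6     van       3    Amy
1     suv       1    Amy
4   truck       1   Dana
Finally, mean of column 'riders' = 3.0.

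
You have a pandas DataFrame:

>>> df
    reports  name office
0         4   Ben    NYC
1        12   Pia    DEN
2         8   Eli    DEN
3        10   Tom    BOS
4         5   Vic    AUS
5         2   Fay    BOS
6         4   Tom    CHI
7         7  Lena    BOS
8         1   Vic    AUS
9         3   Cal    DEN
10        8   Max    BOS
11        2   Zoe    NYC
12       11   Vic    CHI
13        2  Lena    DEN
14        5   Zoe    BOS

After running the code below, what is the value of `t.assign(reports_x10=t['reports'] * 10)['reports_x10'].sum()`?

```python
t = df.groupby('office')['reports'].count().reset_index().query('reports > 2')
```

90

group by office, count of reports:
office
AUS    2
BOS    5
CHI    2
DEN    4
NYC    2
Name: reports, dtype: int64
reset_index():
  office  reports
0    AUS        2
1    BOS        5
2    CHI        2
3    DEN        4
4    NYC        2
filter rows where reports > 2:
  office  reports
1    BOS        5
3    DEN        4
add column reports_x10 = t['reports'] * 10:
  office  reports  reports_x10
1    BOS        5           50
3    DEN        4           40
The sum of column 'reports_x10' is 90.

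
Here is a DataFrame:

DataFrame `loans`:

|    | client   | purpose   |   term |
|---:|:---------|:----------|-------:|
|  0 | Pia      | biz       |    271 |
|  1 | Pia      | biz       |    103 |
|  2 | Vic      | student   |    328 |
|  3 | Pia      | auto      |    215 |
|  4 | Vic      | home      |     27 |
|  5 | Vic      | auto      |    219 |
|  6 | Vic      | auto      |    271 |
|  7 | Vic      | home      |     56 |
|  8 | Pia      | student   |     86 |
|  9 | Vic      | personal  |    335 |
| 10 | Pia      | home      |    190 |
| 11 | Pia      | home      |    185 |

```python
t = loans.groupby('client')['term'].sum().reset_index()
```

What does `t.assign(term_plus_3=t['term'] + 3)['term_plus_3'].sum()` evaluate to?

2292

group by client, sum of term:
client
Pia    1050
Vic    1236
Name: term, dtype: int64
reset_index():
  client  term
0    Pia  1050
1    Vic  1236
add column term_plus_3 = t['term'] + 3:
  client  term  term_plus_3
0    Pia  1050         1053
1    Vic  1236         1239
Hence 2292.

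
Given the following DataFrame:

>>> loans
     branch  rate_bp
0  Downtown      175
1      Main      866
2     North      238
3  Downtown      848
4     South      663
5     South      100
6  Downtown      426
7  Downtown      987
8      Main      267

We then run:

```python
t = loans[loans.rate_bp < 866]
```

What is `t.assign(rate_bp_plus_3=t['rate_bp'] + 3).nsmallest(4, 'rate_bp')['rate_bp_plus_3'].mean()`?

198.0

filter rows where rate_bp < 866:
     branch  rate_bp
0  Downtown      175
2     North      238
3  Downtown      848
4     South      663
5     South      100
6  Downtown      426
8      Main      267
add column rate_bp_plus_3 = t['rate_bp'] + 3:
     branch  rate_bp  rate_bp_plus_3
0  Downtown      175             178
2     North      238             241
3  Downtown      848             851
4     South      663             666
5     South      100             103
6  Downtown      426             429
8      Main      267             270
take 4 rows with smallest rate_bp:
     branch  rate_bp  rate_bp_plus_3
5     South      100             103
0  Downtown      175             178
2     North      238             241
8      Main      267             270
So mean() = 198.0.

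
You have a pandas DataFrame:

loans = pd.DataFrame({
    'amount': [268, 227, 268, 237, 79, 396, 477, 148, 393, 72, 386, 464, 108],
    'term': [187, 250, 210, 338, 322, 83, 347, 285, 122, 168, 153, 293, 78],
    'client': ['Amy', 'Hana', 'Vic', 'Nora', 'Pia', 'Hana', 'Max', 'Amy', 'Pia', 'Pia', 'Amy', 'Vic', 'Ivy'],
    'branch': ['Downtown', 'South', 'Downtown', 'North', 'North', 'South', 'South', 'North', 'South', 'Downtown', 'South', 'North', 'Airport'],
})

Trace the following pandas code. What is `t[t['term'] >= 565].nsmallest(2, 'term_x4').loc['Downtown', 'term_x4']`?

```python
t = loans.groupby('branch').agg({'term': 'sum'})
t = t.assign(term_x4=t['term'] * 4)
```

2260

group by branch, sum of term:
          term
branch        
Airport     78
Downtown   565
North     1238
South      955
add column term_x4 = t['term'] * 4:
          term  term_x4
branch                 
Airport     78      312
Downtown   565     2260
North     1238     4952
South      955     3820
filter rows where term >= 565:
          term  term_x4
branch                 
Downtown   565     2260
North     1238     4952
South      955     3820
take 2 rows with smallest term_x4:
          term  term_x4
branch                 
Downtown   565     2260
South      955     3820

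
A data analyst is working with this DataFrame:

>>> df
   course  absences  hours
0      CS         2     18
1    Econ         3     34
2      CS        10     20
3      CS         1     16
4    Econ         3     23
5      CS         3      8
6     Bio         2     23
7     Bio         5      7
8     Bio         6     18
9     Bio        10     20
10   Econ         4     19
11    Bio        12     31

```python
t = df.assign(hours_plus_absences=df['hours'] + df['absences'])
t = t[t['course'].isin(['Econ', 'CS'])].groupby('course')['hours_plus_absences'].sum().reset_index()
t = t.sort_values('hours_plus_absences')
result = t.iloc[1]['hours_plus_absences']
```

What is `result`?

86

add column hours_plus_absences = df['hours'] + df['absences']:
   course  absences  hours  hours_plus_absences
0      CS         2     18                   20
1    Econ         3     34                   37
2      CS        10     20                   30
3      CS         1     16                   17
4    Econ         3     23                   26
5      CS         3      8                   11
6     Bio         2     23                   25
7     Bio         5      7                   12
8     Bio         6     18                   24
9     Bio        10     20                   30
10   Econ         4     19                   23
11    Bio        12     31                   43
filter rows where course in ['Econ', 'CS']:
   course  absences  hours  hours_plus_absences
0      CS         2     18                   20
1    Econ         3     34                   37
2      CS        10     20                   30
3      CS         1     16                   17
4    Econ         3     23                   26
5      CS         3      8                   11
10   Econ         4     19                   23
group by course, sum of hours_plus_absences:
course
CS      78
Econ    86
Name: hours_plus_absences, dtype: int64
reset_index():
  course  hours_plus_absences
0     CS                   78
1   Econ                   86
sort by hours_plus_absences:
  course  hours_plus_absences
0     CS                   78
1   Econ                   86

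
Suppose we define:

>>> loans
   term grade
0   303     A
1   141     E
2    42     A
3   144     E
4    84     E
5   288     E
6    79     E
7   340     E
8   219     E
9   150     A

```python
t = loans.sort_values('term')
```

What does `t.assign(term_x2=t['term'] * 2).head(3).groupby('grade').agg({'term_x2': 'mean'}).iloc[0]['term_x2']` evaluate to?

sort by term:
   term grade
2    42     A
6    79     E
4    84     E
1   141     E
3   144     E
9   150     A
8   219     E
5   288     E
0   303     A
7   340     E
add column term_x2 = t['term'] * 2:
   term grade  term_x2
2    42     A       84
6    79     E      158
4    84     E      168
1   141     E      282
3   144     E      288
9   150     A      300
8   219     E      438
5   288     E      576
0   303     A      606
7   340     E      680
take first 3 rows:
   term grade  term_x2
2    42     A       84
6    79     E      158
4    84     E      168
group by grade, mean of term_x2:
       term_x2
grade         
A         84.0
E        163.0

84.0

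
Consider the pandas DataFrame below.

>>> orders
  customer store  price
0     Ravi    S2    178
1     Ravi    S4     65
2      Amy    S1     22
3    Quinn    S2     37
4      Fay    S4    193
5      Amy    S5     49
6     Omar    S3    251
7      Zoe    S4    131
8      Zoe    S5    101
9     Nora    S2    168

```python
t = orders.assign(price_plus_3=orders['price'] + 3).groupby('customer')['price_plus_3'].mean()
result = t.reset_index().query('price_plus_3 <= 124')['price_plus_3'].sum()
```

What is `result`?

add column price_plus_3 = orders['price'] + 3:
  customer store  price  price_plus_3
0     Ravi    S2    178           181
1     Ravi    S4     65            68
2      Amy    S1     22            25
3    Quinn    S2     37            40
4      Fay    S4    193           196
5      Amy    S5     49            52
6     Omar    S3    251           254
7      Zoe    S4    131           134
8      Zoe    S5    101           104
9     Nora    S2    168           171
group by customer, mean of price_plus_3:
customer
Amy       38.5
Fay      196.0
Nora     171.0
Omar     254.0
Quinn     40.0
Ravi     124.5
Zoe      119.0
Name: price_plus_3, dtype: float64
reset_index():
  customer  price_plus_3
0      Amy          38.5
1      Fay         196.0
2     Nora         171.0
3     Omar         254.0
4    Quinn          40.0
5     Ravi         124.5
6      Zoe         119.0
filter rows where price_plus_3 <= 124:
  customer  price_plus_3
0      Amy          38.5
4    Quinn          40.0
6      Zoe         119.0
So sum() = 197.5.

197.5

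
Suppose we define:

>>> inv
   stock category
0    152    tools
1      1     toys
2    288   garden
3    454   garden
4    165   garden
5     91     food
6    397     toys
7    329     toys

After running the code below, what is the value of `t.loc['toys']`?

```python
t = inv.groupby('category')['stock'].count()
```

3

group by category, count of stock:
category
food      1
garden    3
tools     1
toys      3
Name: stock, dtype: int64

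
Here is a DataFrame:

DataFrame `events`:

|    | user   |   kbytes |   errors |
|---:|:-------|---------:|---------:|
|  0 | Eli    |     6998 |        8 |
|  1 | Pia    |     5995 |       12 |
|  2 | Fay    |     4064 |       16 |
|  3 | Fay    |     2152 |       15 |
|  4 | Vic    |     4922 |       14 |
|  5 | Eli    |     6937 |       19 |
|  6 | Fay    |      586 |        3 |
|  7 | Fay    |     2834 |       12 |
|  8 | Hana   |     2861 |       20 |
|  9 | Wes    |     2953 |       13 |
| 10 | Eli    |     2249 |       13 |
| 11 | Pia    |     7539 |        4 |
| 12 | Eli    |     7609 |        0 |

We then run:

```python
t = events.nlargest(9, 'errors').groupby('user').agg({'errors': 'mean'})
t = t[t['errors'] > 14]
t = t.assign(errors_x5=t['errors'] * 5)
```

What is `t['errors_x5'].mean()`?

83.8888888889

take 9 rows with largest errors:
    user  kbytes  errors
8   Hana    2861      20
5    Eli    6937      19
2    Fay    4064      16
3    Fay    2152      15
4    Vic    4922      14
9    Wes    2953      13
10   Eli    2249      13
1    Pia    5995      12
7    Fay    2834      12
group by user, mean of errors:
         errors
user           
Eli   16.000000
Fay   14.333333
Hana  20.000000
Pia   12.000000
Vic   14.000000
Wes   13.000000
filter rows where errors > 14:
         errors
user           
Eli   16.000000
Fay   14.333333
Hana  20.000000
add column errors_x5 = t['errors'] * 5:
         errors   errors_x5
user                       
Eli   16.000000   80.000000
Fay   14.333333   71.666667
Hana  20.000000  100.000000
Hence 83.8888888889.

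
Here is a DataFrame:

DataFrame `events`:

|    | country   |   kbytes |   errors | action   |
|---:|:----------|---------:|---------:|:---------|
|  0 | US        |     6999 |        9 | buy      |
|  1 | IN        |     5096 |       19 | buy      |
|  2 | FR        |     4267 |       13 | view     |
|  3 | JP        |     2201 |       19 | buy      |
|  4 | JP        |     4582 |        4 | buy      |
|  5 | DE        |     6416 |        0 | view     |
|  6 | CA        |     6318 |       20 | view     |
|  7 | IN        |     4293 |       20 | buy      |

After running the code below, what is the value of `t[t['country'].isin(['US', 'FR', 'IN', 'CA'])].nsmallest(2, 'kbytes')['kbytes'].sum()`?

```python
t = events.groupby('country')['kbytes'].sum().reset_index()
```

10585

group by country, sum of kbytes:
country
CA    6318
DE    6416
FR    4267
IN    9389
JP    6783
US    6999
Name: kbytes, dtype: int64
reset_index():
  country  kbytes
0      CA    6318
1      DE    6416
2      FR    4267
3      IN    9389
4      JP    6783
5      US    6999
filter rows where country in ['US', 'FR', 'IN', 'CA']:
  country  kbytes
0      CA    6318
2      FR    4267
3      IN    9389
5      US    6999
take 2 rows with smallest kbytes:
  country  kbytes
2      FR    4267
0      CA    6318
Finally, sum of column 'kbytes' = 10585.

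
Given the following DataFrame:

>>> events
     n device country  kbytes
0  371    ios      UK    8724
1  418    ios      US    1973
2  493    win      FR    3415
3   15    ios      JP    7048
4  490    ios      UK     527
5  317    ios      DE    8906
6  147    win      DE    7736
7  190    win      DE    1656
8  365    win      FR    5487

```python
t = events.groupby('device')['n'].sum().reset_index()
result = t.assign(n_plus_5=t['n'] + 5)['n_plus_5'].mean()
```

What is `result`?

1408.0

group by device, sum of n:
device
ios    1611
win    1195
Name: n, dtype: int64
reset_index():
  device     n
0    ios  1611
1    win  1195
add column n_plus_5 = t['n'] + 5:
  device     n  n_plus_5
0    ios  1611      1616
1    win  1195      1200
Hence 1408.0.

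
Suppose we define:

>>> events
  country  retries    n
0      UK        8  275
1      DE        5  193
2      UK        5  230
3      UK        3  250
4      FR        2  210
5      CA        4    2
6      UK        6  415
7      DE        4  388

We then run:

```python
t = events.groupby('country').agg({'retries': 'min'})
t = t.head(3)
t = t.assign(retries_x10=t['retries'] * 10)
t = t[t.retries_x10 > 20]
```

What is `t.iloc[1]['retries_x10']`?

40

group by country, min of retries:
         retries
country         
CA             4
DE             4
FR             2
UK             3
take first 3 rows:
         retries
country         
CA             4
DE             4
FR             2
add column retries_x10 = t['retries'] * 10:
         retries  retries_x10
country                      
CA             4           40
DE             4           40
FR             2           20
filter rows where retries_x10 > 20:
         retries  retries_x10
country                      
CA             4           40
DE             4           40
Finally, value at position 1, column 'retries_x10' = 40.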